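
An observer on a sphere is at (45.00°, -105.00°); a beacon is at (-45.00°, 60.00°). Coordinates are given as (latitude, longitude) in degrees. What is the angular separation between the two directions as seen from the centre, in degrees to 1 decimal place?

In radians: φ₁ = 0.7854, φ₂ = -0.7854, Δλ = 165.000° = 2.8798 rad.
cos c = sin φ₁ sin φ₂ + cos φ₁ cos φ₂ cos Δλ = (0.7071)(-0.7071) + (0.7071)(0.7071)(-0.9659) = -0.98296,
so c = arccos(-0.98296) = 2.95674 rad.
So the angular separation is 169.4°.

169.4°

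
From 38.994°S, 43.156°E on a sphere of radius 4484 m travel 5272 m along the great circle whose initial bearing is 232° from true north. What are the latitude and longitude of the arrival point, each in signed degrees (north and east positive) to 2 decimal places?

Angular distance δ = d/R = 5272/4484 = 1.17574 rad; initial bearing θ = 4.0492 rad.
sin φ₂ = sin φ₁ cos δ + cos φ₁ sin δ cos θ = (-0.6292)(0.3849) + (0.7772)(0.9230)(-0.6157) = -0.6838, so φ₂ = -43.14°.
Δλ = atan2(sin θ sin δ cos φ₁, cos δ − sin φ₁ sin φ₂) = atan2(-0.5653, -0.0454) = -94.594°.
λ₂ = 43.156° − 94.594° = -51.44°.

-43.14°, -51.44°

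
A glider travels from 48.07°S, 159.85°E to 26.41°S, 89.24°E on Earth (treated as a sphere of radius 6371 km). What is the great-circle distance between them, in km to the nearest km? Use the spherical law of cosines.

6452 km

In radians: φ₁ = -0.8390, φ₂ = -0.4609, Δλ = -70.610° = -1.2324 rad.
cos c = sin φ₁ sin φ₂ + cos φ₁ cos φ₂ cos Δλ = (-0.7440)(-0.4448) + (0.6682)(0.8956)(0.3320) = 0.52960,
so c = arccos(0.52960) = 1.01267 rad.
Distance = R·c = 6371 × 1.0127 ≈ 6452 km.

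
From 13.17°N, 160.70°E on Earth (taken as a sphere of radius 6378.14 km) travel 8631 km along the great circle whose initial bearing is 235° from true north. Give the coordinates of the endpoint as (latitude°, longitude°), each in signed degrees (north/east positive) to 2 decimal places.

-29.74°, 93.60°

Angular distance δ = d/R = 8631/6378.14 = 1.35322 rad; initial bearing θ = 4.1015 rad.
sin φ₂ = sin φ₁ cos δ + cos φ₁ sin δ cos θ = (0.2278)(0.2159) + (0.9737)(0.9764)(-0.5736) = -0.4961, so φ₂ = -29.74°.
Δλ = atan2(sin θ sin δ cos φ₁, cos δ − sin φ₁ sin φ₂) = atan2(-0.7788, 0.3289) = -67.104°.
λ₂ = 160.700° − 67.104° = 93.60°.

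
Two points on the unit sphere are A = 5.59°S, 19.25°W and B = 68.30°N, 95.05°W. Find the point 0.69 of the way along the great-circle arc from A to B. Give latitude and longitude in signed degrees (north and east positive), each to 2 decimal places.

50.86°, -49.38°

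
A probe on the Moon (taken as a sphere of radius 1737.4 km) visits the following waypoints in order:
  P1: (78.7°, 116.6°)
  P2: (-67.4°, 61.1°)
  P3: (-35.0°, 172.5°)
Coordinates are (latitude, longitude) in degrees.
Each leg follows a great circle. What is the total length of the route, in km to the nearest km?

6523 km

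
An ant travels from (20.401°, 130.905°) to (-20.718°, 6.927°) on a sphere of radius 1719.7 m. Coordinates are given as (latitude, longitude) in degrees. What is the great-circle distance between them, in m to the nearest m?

Let φ₁ = 0.3561 rad, φ₂ = -0.3616 rad, and Δλ = -2.1638 rad.
cos c = sin φ₁ sin φ₂ + cos φ₁ cos φ₂ cos Δλ = (0.3486)(-0.3538) + (0.9373)(0.9353)(-0.5589) = -0.61327,
so c = arccos(-0.61327) = 2.23098 rad.
Distance = R·c = 1719.7 × 2.2310 ≈ 3837 m.

3837 m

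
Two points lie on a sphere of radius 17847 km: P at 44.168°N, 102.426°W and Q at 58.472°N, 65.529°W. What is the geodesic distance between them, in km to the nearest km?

With latitudes φ₁ = 44.168°, φ₂ = 58.472° and longitude difference Δλ = 36.897°:
cos c = sin φ₁ sin φ₂ + cos φ₁ cos φ₂ cos Δλ = (0.6968)(0.8524) + (0.7173)(0.5229)(0.7997) = 0.89387,
so c = arccos(0.89387) = 0.46488 rad.
Distance = R·c = 17847 × 0.4649 ≈ 8297 km.

8297 km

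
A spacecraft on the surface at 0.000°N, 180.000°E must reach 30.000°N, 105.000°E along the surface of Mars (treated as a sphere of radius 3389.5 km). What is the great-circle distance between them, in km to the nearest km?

4558 km

Let φ₁ = 0.0000 rad, φ₂ = 0.5236 rad, and Δλ = -1.3090 rad.
cos c = sin φ₁ sin φ₂ + cos φ₁ cos φ₂ cos Δλ = (0.0000)(0.5000) + (1.0000)(0.8660)(0.2588) = 0.22414,
so c = arccos(0.22414) = 1.34473 rad.
Distance = R·c = 3389.5 × 1.3447 ≈ 4558 km.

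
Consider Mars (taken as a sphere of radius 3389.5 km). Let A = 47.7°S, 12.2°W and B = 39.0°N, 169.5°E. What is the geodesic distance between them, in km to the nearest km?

10129 km

With latitudes φ₁ = -47.700°, φ₂ = 39.000° and longitude difference Δλ = -178.300°:
cos c = sin φ₁ sin φ₂ + cos φ₁ cos φ₂ cos Δλ = (-0.7396)(0.6293) + (0.6730)(0.7771)(-0.9996) = -0.98826,
so c = arccos(-0.98826) = 2.98823 rad.
Distance = R·c = 3389.5 × 2.9882 ≈ 10129 km.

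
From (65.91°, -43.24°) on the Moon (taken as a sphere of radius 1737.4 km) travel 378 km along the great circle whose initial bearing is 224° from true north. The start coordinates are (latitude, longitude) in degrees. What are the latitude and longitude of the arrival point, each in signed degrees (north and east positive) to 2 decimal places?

55.89°, -58.75°

Angular distance δ = d/R = 378/1737.4 = 0.21757 rad; initial bearing θ = 3.9095 rad.
sin φ₂ = sin φ₁ cos δ + cos φ₁ sin δ cos θ = (0.9129)(0.9764) + (0.4082)(0.2159)(-0.7193) = 0.8280, so φ₂ = 55.89°.
Δλ = atan2(sin θ sin δ cos φ₁, cos δ − sin φ₁ sin φ₂) = atan2(-0.0612, 0.2205) = -15.511°.
λ₂ = -43.240° − 15.511° = -58.75°.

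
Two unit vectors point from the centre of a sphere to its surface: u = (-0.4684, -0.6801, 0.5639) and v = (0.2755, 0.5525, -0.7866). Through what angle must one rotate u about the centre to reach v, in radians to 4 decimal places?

2.8191 rad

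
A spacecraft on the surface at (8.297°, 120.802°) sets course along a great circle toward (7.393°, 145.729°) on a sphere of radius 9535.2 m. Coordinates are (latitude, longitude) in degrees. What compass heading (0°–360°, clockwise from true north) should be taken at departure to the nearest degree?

90°

With φ₁ = 0.1448, φ₂ = 0.1290, Δλ = 0.4351 rad, the forward-azimuth formula gives
θ = atan2( sin Δλ cos φ₂ , cos φ₁ sin φ₂ − sin φ₁ cos φ₂ cos Δλ ) = atan2(0.4180, -0.0024) = 90.34°.
So the initial bearing is 90°.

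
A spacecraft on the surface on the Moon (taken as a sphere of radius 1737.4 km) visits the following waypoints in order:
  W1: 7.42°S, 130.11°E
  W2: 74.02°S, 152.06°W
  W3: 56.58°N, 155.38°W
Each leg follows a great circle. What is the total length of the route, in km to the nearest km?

6372 km

Leg W1→W2: central angle 1.3881 rad, distance 2411.6 km.
Leg W2→W3: central angle 2.2797 rad, distance 3960.8 km.
Total: 2411.6 + 3960.8 ≈ 6372 km.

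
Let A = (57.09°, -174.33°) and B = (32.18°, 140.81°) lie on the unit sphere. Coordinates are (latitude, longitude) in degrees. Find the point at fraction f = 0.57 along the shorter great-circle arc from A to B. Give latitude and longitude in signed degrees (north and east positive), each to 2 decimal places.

44.90°, 155.19°

The central angle between A and B is δ = 0.6871 rad.
With f = 0.57, the slerp weights are sin((1−f)δ)/sin δ = 0.4590 and sin(fδ)/sin δ = 0.6018.
Weighted sum of the unit vectors: (0.4590)·(-0.5407,-0.0537,0.8395) + (0.6018)·(-0.6560,0.5348,0.5326) = (-0.6430, 0.2972, 0.7059).
Converting back: φ = atan2(z, √(x²+y²)) = 44.90°, λ = atan2(y, x) = 155.19°.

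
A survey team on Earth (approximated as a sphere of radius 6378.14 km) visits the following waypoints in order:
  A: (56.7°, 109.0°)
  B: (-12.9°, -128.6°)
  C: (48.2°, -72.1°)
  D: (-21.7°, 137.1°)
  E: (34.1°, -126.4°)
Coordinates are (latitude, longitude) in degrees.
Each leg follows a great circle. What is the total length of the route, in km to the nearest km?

Leg A→B: central angle 2.0639 rad, distance 13163.8 km.
Leg B→C: central angle 1.3774 rad, distance 8785.4 km.
Leg C→D: central angle 2.5257 rad, distance 16109.0 km.
Leg D→E: central angle 1.8696 rad, distance 11924.7 km.
Total: 13163.8 + 8785.4 + 16109.0 + 11924.7 ≈ 49983 km.

49983 km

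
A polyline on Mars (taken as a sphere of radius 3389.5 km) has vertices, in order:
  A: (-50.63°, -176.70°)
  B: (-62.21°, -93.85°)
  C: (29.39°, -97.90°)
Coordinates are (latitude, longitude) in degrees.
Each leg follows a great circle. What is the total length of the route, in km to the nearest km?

Leg A→B: central angle 0.7660 rad, distance 2596.2 km.
Leg B→C: central angle 1.5997 rad, distance 5422.3 km.
Total: 2596.2 + 5422.3 ≈ 8019 km.

8019 km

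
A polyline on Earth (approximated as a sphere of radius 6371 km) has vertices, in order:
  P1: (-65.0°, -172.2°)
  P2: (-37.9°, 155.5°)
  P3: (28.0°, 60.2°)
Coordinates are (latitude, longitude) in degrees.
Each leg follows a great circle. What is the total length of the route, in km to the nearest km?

Leg P1→P2: central angle 0.5761 rad, distance 3670.1 km.
Leg P2→P3: central angle 1.9313 rad, distance 12304.3 km.
Total: 3670.1 + 12304.3 ≈ 15974 km.

15974 km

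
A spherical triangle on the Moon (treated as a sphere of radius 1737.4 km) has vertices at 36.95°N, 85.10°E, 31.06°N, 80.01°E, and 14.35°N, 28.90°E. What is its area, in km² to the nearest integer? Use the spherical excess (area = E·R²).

Side lengths (central angles): a = 0.8647, b = 0.9525, c = 0.1264 rad; semiperimeter s = 0.9718.
By l'Huilier's theorem, tan(E/4) = √[tan(s/2) tan((s−a)/2) tan((s−b)/2) tan((s−c)/2)], giving spherical excess E = 0.0443 rad.
Area = E·R² = 0.0443 × (1737.4)² ≈ 133840 km².

133840 km²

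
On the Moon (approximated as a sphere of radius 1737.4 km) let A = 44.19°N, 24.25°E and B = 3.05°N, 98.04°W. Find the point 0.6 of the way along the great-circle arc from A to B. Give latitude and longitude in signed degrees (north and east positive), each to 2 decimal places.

The central angle between A and B is δ = 1.9235 rad.
With f = 0.6, the slerp weights are sin((1−f)δ)/sin δ = 0.7413 and sin(fδ)/sin δ = 0.9744.
Weighted sum of the unit vectors: (0.7413)·(0.6538,0.2945,0.6970) + (0.9744)·(-0.1397,-0.9888,0.0532) = (0.3486, -0.7451, 0.5686).
Converting back: φ = atan2(z, √(x²+y²)) = 34.65°, λ = atan2(y, x) = -64.93°.

34.65°, -64.93°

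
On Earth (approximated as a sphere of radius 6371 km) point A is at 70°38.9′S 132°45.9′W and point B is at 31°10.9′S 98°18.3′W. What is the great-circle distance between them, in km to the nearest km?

In radians: φ₁ = -1.2330, φ₂ = -0.5442, Δλ = 34.460° = 0.6014 rad.
cos c = sin φ₁ sin φ₂ + cos φ₁ cos φ₂ cos Δλ = (-0.9435)(-0.5178) + (0.3314)(0.8555)(0.8245) = 0.72225,
so c = arccos(0.72225) = 0.76375 rad.
Distance = R·c = 6371 × 0.7637 ≈ 4866 km.

4866 km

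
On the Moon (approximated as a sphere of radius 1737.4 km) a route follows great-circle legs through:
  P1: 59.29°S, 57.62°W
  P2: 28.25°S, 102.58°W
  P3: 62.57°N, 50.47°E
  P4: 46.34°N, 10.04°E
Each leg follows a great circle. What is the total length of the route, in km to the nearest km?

6452 km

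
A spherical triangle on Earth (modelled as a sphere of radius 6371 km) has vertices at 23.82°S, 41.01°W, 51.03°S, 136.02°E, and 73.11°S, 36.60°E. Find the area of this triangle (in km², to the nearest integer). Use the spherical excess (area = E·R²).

10473597 km²

Side lengths (central angles): a = 0.7756, b = 1.1113, c = 1.8344 rad; semiperimeter s = 1.8606.
By l'Huilier's theorem, tan(E/4) = √[tan(s/2) tan((s−a)/2) tan((s−b)/2) tan((s−c)/2)], giving spherical excess E = 0.2580 rad.
Area = E·R² = 0.2580 × (6371)² ≈ 10473597 km².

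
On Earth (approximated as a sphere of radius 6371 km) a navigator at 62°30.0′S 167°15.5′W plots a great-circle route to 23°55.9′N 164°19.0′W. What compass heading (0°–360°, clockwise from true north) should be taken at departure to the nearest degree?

3°

With φ₁ = -1.0908, φ₂ = 0.4177, Δλ = 0.0513 rad, the forward-azimuth formula gives
θ = atan2( sin Δλ cos φ₂ , cos φ₁ sin φ₂ − sin φ₁ cos φ₂ cos Δλ ) = atan2(0.0469, 0.9970) = 2.69°.
So the initial bearing is 3°.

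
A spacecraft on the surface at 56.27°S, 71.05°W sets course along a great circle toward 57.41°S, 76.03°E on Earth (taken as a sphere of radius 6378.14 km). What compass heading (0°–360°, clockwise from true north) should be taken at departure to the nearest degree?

With φ₁ = -0.9821, φ₂ = -1.0020, Δλ = 2.5670 rad, the forward-azimuth formula gives
θ = atan2( sin Δλ cos φ₂ , cos φ₁ sin φ₂ − sin φ₁ cos φ₂ cos Δλ ) = atan2(0.2927, -0.8439) = 160.87°.
So the initial bearing is 161°.

161°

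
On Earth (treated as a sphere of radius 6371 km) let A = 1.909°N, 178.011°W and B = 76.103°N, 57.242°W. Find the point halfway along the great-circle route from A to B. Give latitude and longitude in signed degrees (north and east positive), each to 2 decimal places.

Central angle δ = 1.6614 rad. Interpolating on the sphere with fraction f = 0.5:
P = [sin((1−f)δ)·A + sin(fδ)·B] / sin δ = 0.7414·A + 0.7414·B in Cartesian coordinates,
giving P = (-0.6442, -0.1755, 0.7444), i.e. latitude 48.11°, longitude -164.76°.

48.11°, -164.76°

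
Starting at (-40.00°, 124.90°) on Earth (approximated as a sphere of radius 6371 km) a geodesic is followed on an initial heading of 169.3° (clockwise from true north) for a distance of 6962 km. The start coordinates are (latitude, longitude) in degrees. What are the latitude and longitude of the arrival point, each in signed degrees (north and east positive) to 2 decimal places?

Angular distance δ = d/R = 6962/6371 = 1.09276 rad; initial bearing θ = 2.9548 rad.
sin φ₂ = sin φ₁ cos δ + cos φ₁ sin δ cos θ = (-0.6428)(0.4600) + (0.7660)(0.8879)(-0.9826) = -0.9640, so φ₂ = -74.59°.
Δλ = atan2(sin θ sin δ cos φ₁, cos δ − sin φ₁ sin φ₂) = atan2(0.1263, -0.1596) = 141.655°.
λ₂ = 124.900° + 141.655° = 266.55° → -93.45° after wrapping to (−180°, 180°].

-74.59°, -93.45°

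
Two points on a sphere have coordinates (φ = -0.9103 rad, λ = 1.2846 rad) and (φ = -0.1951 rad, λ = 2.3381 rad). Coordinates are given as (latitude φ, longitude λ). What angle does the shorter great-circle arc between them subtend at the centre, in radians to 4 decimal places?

With latitudes φ₁ = -52.156°, φ₂ = -11.178° and longitude difference Δλ = 60.361°:
Haversine: a = sin²(Δφ/2) + cos φ₁ cos φ₂ sin²(Δλ/2) = 0.1225 + (0.6135)(0.9810)(0.2527) = 0.27463.
Central angle c = 2·arcsin(√a) = 1.10321 rad.
So the angular separation is 1.1032 rad.

1.1032 rad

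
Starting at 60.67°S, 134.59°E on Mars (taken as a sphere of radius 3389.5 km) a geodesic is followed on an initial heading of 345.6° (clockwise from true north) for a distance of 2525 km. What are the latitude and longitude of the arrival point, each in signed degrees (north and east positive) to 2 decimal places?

Angular distance δ = d/R = 2525/3389.5 = 0.74495 rad; initial bearing θ = 6.0319 rad.
sin φ₂ = sin φ₁ cos δ + cos φ₁ sin δ cos θ = (-0.8718)(0.7351) + (0.4898)(0.6779)(0.9686) = -0.3192, so φ₂ = -18.62°.
Δλ = atan2(sin θ sin δ cos φ₁, cos δ − sin φ₁ sin φ₂) = atan2(-0.0826, 0.4568) = -10.248°.
λ₂ = 134.590° − 10.248° = 124.34°.

-18.62°, 124.34°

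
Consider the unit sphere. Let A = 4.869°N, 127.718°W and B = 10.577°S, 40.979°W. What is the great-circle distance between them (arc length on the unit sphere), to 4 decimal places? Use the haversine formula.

1.5306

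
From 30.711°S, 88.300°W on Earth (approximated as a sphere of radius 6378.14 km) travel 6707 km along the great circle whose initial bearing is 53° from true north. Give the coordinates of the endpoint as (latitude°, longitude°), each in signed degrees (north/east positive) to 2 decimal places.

Angular distance δ = d/R = 6707/6378.14 = 1.05156 rad; initial bearing θ = 0.9250 rad.
sin φ₂ = sin φ₁ cos δ + cos φ₁ sin δ cos θ = (-0.5107)(0.4962) + (0.8598)(0.8682)(0.6018) = 0.1958, so φ₂ = 11.29°.
Δλ = atan2(sin θ sin δ cos φ₁, cos δ − sin φ₁ sin φ₂) = atan2(0.5961, 0.5962) = 44.996°.
λ₂ = -88.300° + 44.996° = -43.30°.

11.29°, -43.30°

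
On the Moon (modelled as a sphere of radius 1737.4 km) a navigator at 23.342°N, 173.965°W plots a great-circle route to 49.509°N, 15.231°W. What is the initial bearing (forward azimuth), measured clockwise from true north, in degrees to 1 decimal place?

With φ₁ = 0.4074, φ₂ = 0.8641, Δλ = 2.7704 rad, the forward-azimuth formula gives
θ = atan2( sin Δλ cos φ₂ , cos φ₁ sin φ₂ − sin φ₁ cos φ₂ cos Δλ ) = atan2(0.2355, 0.9380) = 14.09°.
So the initial bearing is 14.1°.

14.1°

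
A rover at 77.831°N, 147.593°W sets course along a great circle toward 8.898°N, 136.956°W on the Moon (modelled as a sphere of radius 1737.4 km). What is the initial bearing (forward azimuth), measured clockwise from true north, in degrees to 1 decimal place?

168.7°

With φ₁ = 1.3584, φ₂ = 0.1553, Δλ = 0.1857 rad, the forward-azimuth formula gives
θ = atan2( sin Δλ cos φ₂ , cos φ₁ sin φ₂ − sin φ₁ cos φ₂ cos Δλ ) = atan2(0.1824, -0.9166) = 168.75°.
So the initial bearing is 168.7°.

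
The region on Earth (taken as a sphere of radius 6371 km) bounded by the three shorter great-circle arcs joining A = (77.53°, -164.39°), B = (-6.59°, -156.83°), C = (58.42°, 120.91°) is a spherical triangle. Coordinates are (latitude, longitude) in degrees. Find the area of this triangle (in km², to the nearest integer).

Side lengths (central angles): a = 1.5985, b = 0.5323, c = 1.4700 rad; semiperimeter s = 1.8004.
By l'Huilier's theorem, tan(E/4) = √[tan(s/2) tan((s−a)/2) tan((s−b)/2) tan((s−c)/2)], giving spherical excess E = 0.4979 rad.
Area = E·R² = 0.4979 × (6371)² ≈ 20209632 km².

20209632 km²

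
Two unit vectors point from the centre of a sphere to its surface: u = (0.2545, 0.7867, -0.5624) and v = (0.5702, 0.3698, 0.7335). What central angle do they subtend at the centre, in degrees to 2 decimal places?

88.65°

u·v = 0.0235; |u| = 1.0000, |v| = 1.0000.
cos θ = (u·v)/(|u||v|) = 0.0235, so θ = 88.65°.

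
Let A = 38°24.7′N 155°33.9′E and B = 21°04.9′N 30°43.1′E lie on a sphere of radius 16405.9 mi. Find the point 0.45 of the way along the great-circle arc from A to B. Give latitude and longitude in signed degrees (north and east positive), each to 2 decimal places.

51.69°, 91.56°

The central angle between A and B is δ = 1.7663 rad.
With f = 0.45, the slerp weights are sin((1−f)δ)/sin δ = 0.8418 and sin(fδ)/sin δ = 0.7276.
Weighted sum of the unit vectors: (0.8418)·(-0.7134,0.3241,0.6213) + (0.7276)·(0.8021,0.4766,0.3597) = (-0.0168, 0.6196, 0.7847).
Converting back: φ = atan2(z, √(x²+y²)) = 51.69°, λ = atan2(y, x) = 91.56°.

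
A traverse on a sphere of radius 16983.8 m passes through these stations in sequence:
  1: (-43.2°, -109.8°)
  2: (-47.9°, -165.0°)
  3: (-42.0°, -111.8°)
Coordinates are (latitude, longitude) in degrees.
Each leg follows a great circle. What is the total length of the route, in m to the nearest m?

22368 m

Leg 1→2: central angle 0.6651 rad, distance 11296.4 m.
Leg 2→3: central angle 0.6519 rad, distance 11071.9 m.
Total: 11296.4 + 11071.9 ≈ 22368 m.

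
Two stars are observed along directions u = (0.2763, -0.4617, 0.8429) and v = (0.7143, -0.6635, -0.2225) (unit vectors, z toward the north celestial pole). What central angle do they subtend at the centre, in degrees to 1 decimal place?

u·v = 0.3162; |u| = 1.0000, |v| = 1.0000.
cos θ = (u·v)/(|u||v|) = 0.3162, so θ = 71.6°.

71.6°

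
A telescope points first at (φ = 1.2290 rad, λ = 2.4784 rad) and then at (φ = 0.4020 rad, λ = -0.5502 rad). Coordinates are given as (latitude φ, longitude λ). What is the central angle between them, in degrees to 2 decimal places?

With latitudes φ₁ = 70.417°, φ₂ = 23.033° and longitude difference Δλ = -173.526°:
Haversine: a = sin²(Δφ/2) + cos φ₁ cos φ₂ sin²(Δλ/2) = 0.1615 + (0.3352)(0.9203)(0.9968) = 0.46893.
Central angle c = 2·arcsin(√a) = 1.50862 rad.
So the angular separation is 86.44°.

86.44°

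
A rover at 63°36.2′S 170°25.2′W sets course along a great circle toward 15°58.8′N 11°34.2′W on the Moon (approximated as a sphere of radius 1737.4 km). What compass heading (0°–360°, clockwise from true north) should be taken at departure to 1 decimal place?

153.0°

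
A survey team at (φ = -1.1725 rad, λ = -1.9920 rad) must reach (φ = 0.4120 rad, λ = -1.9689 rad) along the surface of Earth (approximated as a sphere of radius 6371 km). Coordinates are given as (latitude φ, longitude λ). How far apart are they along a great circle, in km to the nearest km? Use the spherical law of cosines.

10095 km

Let φ₁ = -1.1725 rad, φ₂ = 0.4120 rad, and Δλ = 0.0231 rad.
cos c = sin φ₁ sin φ₂ + cos φ₁ cos φ₂ cos Δλ = (-0.9217)(0.4004) + (0.3878)(0.9163)(0.9997) = -0.01380,
so c = arccos(-0.01380) = 1.58459 rad.
Distance = R·c = 6371 × 1.5846 ≈ 10095 km.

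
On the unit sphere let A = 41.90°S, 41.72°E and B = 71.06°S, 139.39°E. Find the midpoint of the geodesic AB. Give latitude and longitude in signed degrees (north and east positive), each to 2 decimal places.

-64.45°, 66.37°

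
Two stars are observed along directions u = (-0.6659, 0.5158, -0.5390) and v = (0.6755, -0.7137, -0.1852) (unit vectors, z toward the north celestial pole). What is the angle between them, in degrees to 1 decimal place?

135.9°

u·v = -0.7181; |u| = 1.0000, |v| = 1.0000.
cos θ = (u·v)/(|u||v|) = -0.7181, so θ = 135.9°.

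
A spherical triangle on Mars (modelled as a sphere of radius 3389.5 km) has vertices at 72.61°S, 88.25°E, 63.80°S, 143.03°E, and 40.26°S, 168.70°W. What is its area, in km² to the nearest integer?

Side lengths (central angles): a = 0.6366, b = 0.9701, c = 0.3699 rad; semiperimeter s = 0.9883.
By l'Huilier's theorem, tan(E/4) = √[tan(s/2) tan((s−a)/2) tan((s−b)/2) tan((s−c)/2)], giving spherical excess E = 0.0668 rad.
Area = E·R² = 0.0668 × (3389.5)² ≈ 767021 km².

767021 km²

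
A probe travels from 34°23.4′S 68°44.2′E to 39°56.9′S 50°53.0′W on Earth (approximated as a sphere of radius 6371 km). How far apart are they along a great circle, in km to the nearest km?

Let φ₁ = -0.6002 rad, φ₂ = -0.6972 rad, and Δλ = -2.0878 rad.
Haversine: a = sin²(Δφ/2) + cos φ₁ cos φ₂ sin²(Δλ/2) = 0.0024 + (0.8252)(0.7666)(0.7471) = 0.47500.
Central angle c = 2·arcsin(√a) = 1.52078 rad.
Distance = R·c = 6371 × 1.5208 ≈ 9689 km.

9689 km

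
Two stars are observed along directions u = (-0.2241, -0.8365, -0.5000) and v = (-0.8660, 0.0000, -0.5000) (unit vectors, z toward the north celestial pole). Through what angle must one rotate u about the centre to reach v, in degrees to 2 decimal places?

63.63°

u·v = 0.4441; |u| = 1.0000, |v| = 1.0000.
cos θ = (u·v)/(|u||v|) = 0.4441, so θ = 63.63°.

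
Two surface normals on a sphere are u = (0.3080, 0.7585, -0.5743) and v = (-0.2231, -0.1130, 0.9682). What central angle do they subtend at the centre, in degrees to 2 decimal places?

135.27°

u·v = -0.7105; |u| = 1.0000, |v| = 1.0000.
cos θ = (u·v)/(|u||v|) = -0.7105, so θ = 135.27°.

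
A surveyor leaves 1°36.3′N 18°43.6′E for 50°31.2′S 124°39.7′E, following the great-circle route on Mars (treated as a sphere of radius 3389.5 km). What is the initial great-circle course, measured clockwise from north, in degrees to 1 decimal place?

141.4°

Δλ = 105.935° = 1.8489 rad.
y = sin Δλ · cos φ₂ = (0.9616)(0.6358) = 0.6114
x = cos φ₁ sin φ₂ − sin φ₁ cos φ₂ cos Δλ = (0.9996)(-0.7718) − (0.0280)(0.6358)(-0.2745) = -0.7667
θ = atan2(y, x) = 141.43°, so the bearing is 141.4°.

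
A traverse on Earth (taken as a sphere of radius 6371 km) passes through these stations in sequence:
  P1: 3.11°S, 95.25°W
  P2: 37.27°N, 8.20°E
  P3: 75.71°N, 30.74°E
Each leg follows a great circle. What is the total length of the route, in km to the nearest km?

Leg P1→P2: central angle 1.7902 rad, distance 11405.6 km.
Leg P2→P3: central angle 0.6947 rad, distance 4425.8 km.
Total: 11405.6 + 4425.8 ≈ 15831 km.

15831 km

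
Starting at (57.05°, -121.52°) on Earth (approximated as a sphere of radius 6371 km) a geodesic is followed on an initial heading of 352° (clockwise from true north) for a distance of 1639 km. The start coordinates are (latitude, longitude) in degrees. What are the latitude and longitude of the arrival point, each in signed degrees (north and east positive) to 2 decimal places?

71.54°, -127.94°

Angular distance δ = d/R = 1639/6371 = 0.25726 rad; initial bearing θ = 6.1436 rad.
sin φ₂ = sin φ₁ cos δ + cos φ₁ sin δ cos θ = (0.8391)(0.9671) + (0.5439)(0.2544)(0.9903) = 0.9486, so φ₂ = 71.54°.
Δλ = atan2(sin θ sin δ cos φ₁, cos δ − sin φ₁ sin φ₂) = atan2(-0.0193, 0.1711) = -6.422°.
λ₂ = -121.520° − 6.422° = -127.94°.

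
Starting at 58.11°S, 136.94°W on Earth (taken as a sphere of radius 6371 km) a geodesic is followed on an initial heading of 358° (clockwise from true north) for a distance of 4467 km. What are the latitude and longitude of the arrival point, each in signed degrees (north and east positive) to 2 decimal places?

Angular distance δ = d/R = 4467/6371 = 0.70115 rad; initial bearing θ = 6.2483 rad.
sin φ₂ = sin φ₁ cos δ + cos φ₁ sin δ cos θ = (-0.8491)(0.7641) + (0.5283)(0.6451)(0.9994) = -0.3082, so φ₂ = -17.95°.
Δλ = atan2(sin θ sin δ cos φ₁, cos δ − sin φ₁ sin φ₂) = atan2(-0.0119, 0.5024) = -1.356°.
λ₂ = -136.940° − 1.356° = -138.30°.

-17.95°, -138.30°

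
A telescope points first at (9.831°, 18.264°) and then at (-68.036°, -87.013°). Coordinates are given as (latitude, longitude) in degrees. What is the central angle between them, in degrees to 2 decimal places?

In radians: φ₁ = 0.1716, φ₂ = -1.1875, Δλ = -105.277° = -1.8374 rad.
cos c = sin φ₁ sin φ₂ + cos φ₁ cos φ₂ cos Δλ = (0.1707)(-0.9274) + (0.9853)(0.3740)(-0.2635) = -0.25545,
so c = arccos(-0.25545) = 1.82911 rad.
So the angular separation is 104.80°.

104.80°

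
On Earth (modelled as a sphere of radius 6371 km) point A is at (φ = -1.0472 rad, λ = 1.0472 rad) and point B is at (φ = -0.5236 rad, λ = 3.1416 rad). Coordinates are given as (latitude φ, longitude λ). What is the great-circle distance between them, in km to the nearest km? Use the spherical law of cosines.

In radians: φ₁ = -1.0472, φ₂ = -0.5236, Δλ = 120.000° = 2.0944 rad.
cos c = sin φ₁ sin φ₂ + cos φ₁ cos φ₂ cos Δλ = (-0.8660)(-0.5000) + (0.5000)(0.8660)(-0.5000) = 0.21651,
so c = arccos(0.21651) = 1.35256 rad.
Distance = R·c = 6371 × 1.3526 ≈ 8617 km.

8617 km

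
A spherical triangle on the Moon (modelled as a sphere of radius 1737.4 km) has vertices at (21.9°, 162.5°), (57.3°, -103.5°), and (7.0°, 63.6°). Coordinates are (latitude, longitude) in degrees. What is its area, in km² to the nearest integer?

5145612 km²

Side lengths (central angles): a = 2.0044, b = 1.6680, c = 1.2881 rad; semiperimeter s = 2.4802.
By l'Huilier's theorem, tan(E/4) = √[tan(s/2) tan((s−a)/2) tan((s−b)/2) tan((s−c)/2)], giving spherical excess E = 1.7047 rad.
Area = E·R² = 1.7047 × (1737.4)² ≈ 5145612 km².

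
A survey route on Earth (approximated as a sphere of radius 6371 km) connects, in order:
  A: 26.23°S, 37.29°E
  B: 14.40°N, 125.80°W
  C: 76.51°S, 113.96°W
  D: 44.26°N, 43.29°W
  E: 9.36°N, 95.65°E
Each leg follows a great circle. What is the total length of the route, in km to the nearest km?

55018 km

Leg A→B: central angle 2.7969 rad, distance 17819.3 km.
Leg B→C: central angle 1.5915 rad, distance 10139.4 km.
Leg C→D: central angle 2.2438 rad, distance 14295.4 km.
Leg D→E: central angle 2.0035 rad, distance 12764.2 km.
Total: 17819.3 + 10139.4 + 14295.4 + 12764.2 ≈ 55018 km.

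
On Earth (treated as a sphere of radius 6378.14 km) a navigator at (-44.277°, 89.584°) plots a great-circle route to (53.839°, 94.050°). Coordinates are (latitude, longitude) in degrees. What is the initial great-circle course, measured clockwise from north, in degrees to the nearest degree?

Δλ = 4.466° = 0.0779 rad.
y = sin Δλ · cos φ₂ = (0.0779)(0.5901) = 0.0459
x = cos φ₁ sin φ₂ − sin φ₁ cos φ₂ cos Δλ = (0.7160)(0.8074) − (-0.6981)(0.5901)(0.9970) = 0.9887
θ = atan2(y, x) = 2.66°, so the bearing is 3°.

3°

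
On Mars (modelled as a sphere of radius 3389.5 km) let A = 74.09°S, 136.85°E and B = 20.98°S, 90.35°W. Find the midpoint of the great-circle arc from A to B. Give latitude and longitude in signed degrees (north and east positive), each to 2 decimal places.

Central angle δ = 1.3995 rad. Interpolating on the sphere with fraction f = 0.5:
P = [sin((1−f)δ)·A + sin(fδ)·B] / sin δ = 0.6536·A + 0.6536·B in Cartesian coordinates,
giving P = (-0.1344, -0.4877, -0.8626), i.e. latitude -59.61°, longitude -105.41°.

-59.61°, -105.41°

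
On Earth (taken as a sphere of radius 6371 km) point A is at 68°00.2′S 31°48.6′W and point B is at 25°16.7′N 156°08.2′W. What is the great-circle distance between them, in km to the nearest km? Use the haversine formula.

14004 km

With latitudes φ₁ = -68.003°, φ₂ = 25.278° and longitude difference Δλ = -124.327°:
Haversine: a = sin²(Δφ/2) + cos φ₁ cos φ₂ sin²(Δλ/2) = 0.5286 + (0.3746)(0.9042)(0.7820) = 0.79346.
Central angle c = 2·arcsin(√a) = 2.19805 rad.
Distance = R·c = 6371 × 2.1980 ≈ 14004 km.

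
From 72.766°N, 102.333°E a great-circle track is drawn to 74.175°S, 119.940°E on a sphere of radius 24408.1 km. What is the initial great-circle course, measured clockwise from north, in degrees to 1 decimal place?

171.2°

Δλ = 17.607° = 0.3073 rad.
y = sin Δλ · cos φ₂ = (0.3025)(0.2727) = 0.0825
x = cos φ₁ sin φ₂ − sin φ₁ cos φ₂ cos Δλ = (0.2963)(-0.9621) − (0.9551)(0.2727)(0.9532) = -0.5333
θ = atan2(y, x) = 171.21°, so the bearing is 171.2°.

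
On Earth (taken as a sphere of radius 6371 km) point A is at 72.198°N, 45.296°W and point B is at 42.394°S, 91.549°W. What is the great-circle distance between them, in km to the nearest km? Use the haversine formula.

13240 km

In radians: φ₁ = 1.2601, φ₂ = -0.7399, Δλ = -46.253° = -0.8073 rad.
Haversine: a = sin²(Δφ/2) + cos φ₁ cos φ₂ sin²(Δλ/2) = 0.7081 + (0.3057)(0.7385)(0.1543) = 0.74291.
Central angle c = 2·arcsin(√a) = 2.07809 rad.
Distance = R·c = 6371 × 2.0781 ≈ 13240 km.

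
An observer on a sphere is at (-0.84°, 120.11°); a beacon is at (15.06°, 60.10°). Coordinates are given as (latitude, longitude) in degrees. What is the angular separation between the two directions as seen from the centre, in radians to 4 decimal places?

1.0715 rad

In radians: φ₁ = -0.0147, φ₂ = 0.2628, Δλ = -60.010° = -1.0474 rad.
Haversine: a = sin²(Δφ/2) + cos φ₁ cos φ₂ sin²(Δλ/2) = 0.0191 + (0.9999)(0.9657)(0.2501) = 0.26059.
Central angle c = 2·arcsin(√a) = 1.07149 rad.
So the angular separation is 1.0715 rad.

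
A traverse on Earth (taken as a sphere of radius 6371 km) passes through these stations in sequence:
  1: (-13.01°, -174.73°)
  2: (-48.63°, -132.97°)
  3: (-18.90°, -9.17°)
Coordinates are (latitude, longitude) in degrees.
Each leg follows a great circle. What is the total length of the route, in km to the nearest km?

16182 km

Leg 1→2: central angle 0.8641 rad, distance 5505.4 km.
Leg 2→3: central angle 1.6757 rad, distance 10676.2 km.
Total: 5505.4 + 10676.2 ≈ 16182 km.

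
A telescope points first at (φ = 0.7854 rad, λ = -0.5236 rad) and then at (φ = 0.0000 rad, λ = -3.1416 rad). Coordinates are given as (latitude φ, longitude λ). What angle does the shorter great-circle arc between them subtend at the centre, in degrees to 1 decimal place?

127.8°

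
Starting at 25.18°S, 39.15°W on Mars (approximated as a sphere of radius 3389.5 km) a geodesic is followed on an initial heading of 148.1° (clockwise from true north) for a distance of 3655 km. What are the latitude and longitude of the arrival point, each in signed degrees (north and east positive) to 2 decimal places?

-61.42°, 37.61°

Angular distance δ = d/R = 3655/3389.5 = 1.07833 rad; initial bearing θ = 2.5848 rad.
sin φ₂ = sin φ₁ cos δ + cos φ₁ sin δ cos θ = (-0.4255)(0.4728) + (0.9050)(0.8812)(-0.8490) = -0.8782, so φ₂ = -61.42°.
Δλ = atan2(sin θ sin δ cos φ₁, cos δ − sin φ₁ sin φ₂) = atan2(0.4214, 0.0992) = 76.756°.
λ₂ = -39.150° + 76.756° = 37.61°.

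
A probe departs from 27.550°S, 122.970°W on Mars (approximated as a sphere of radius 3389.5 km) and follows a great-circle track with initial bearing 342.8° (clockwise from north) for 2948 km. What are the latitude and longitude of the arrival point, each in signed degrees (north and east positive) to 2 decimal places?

Angular distance δ = d/R = 2948/3389.5 = 0.86974 rad; initial bearing θ = 5.9830 rad.
sin φ₂ = sin φ₁ cos δ + cos φ₁ sin δ cos θ = (-0.4625)(0.6450) + (0.8866)(0.7642)(0.9553) = 0.3489, so φ₂ = 20.42°.
Δλ = atan2(sin θ sin δ cos φ₁, cos δ − sin φ₁ sin φ₂) = atan2(-0.2003, 0.8064) = -13.953°.
λ₂ = -122.970° − 13.953° = -136.92°.

20.42°, -136.92°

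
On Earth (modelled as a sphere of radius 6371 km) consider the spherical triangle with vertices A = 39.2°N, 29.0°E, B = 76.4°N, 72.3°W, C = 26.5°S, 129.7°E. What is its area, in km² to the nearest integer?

Side lengths (central angles): a = 2.2508, b = 1.9941, c = 0.9538 rad; semiperimeter s = 2.5993.
By l'Huilier's theorem, tan(E/4) = √[tan(s/2) tan((s−a)/2) tan((s−b)/2) tan((s−c)/2)], giving spherical excess E = 1.7300 rad.
Area = E·R² = 1.7300 × (6371)² ≈ 70218317 km².

70218317 km²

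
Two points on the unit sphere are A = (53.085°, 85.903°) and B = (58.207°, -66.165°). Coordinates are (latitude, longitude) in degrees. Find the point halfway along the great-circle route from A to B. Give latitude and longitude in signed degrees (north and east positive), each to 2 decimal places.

80.32°, 24.61°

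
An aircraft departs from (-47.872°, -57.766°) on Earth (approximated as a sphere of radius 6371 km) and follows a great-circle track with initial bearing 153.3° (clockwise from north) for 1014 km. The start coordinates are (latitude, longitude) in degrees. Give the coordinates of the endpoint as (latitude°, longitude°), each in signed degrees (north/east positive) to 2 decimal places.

Angular distance δ = d/R = 1014/6371 = 0.15916 rad; initial bearing θ = 2.6756 rad.
sin φ₂ = sin φ₁ cos δ + cos φ₁ sin δ cos θ = (-0.7416)(0.9874) + (0.6708)(0.1585)(-0.8934) = -0.8273, so φ₂ = -55.82°.
Δλ = atan2(sin θ sin δ cos φ₁, cos δ − sin φ₁ sin φ₂) = atan2(0.0478, 0.3738) = 7.282°.
λ₂ = -57.766° + 7.282° = -50.48°.

-55.82°, -50.48°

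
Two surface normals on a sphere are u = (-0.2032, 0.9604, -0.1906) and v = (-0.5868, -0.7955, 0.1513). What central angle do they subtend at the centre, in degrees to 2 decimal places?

132.34°

u·v = -0.6736; |u| = 1.0000, |v| = 1.0000.
cos θ = (u·v)/(|u||v|) = -0.6736, so θ = 132.34°.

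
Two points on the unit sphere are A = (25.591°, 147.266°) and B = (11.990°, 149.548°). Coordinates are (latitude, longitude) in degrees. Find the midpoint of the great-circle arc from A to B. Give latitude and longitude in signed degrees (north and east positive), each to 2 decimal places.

18.79°, 148.45°

Central angle δ = 0.2403 rad. Interpolating on the sphere with fraction f = 0.5:
P = [sin((1−f)δ)·A + sin(fδ)·B] / sin δ = 0.5036·A + 0.5036·B in Cartesian coordinates,
giving P = (-0.8068, 0.4953, 0.3222), i.e. latitude 18.79°, longitude 148.45°.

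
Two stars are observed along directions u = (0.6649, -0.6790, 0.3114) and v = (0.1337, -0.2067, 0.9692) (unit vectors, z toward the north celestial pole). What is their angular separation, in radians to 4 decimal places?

u·v = 0.5311; |u| = 1.0001, |v| = 1.0000.
cos θ = (u·v)/(|u||v|) = 0.5310, so θ = 1.0110 rad.

1.0110 rad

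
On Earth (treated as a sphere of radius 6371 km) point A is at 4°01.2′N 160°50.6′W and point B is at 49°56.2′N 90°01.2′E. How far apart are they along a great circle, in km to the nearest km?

In radians: φ₁ = 0.0702, φ₂ = 0.8716, Δλ = -109.137° = -1.9048 rad.
Haversine: a = sin²(Δφ/2) + cos φ₁ cos φ₂ sin²(Δλ/2) = 0.1521 + (0.9975)(0.6436)(0.6639) = 0.57841.
Central angle c = 2·arcsin(√a) = 1.72827 rad.
Distance = R·c = 6371 × 1.7283 ≈ 11011 km.

11011 km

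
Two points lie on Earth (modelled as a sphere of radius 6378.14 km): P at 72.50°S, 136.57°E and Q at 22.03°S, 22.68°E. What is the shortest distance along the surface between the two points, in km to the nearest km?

8441 km

With latitudes φ₁ = -72.500°, φ₂ = -22.030° and longitude difference Δλ = -113.890°:
Haversine: a = sin²(Δφ/2) + cos φ₁ cos φ₂ sin²(Δλ/2) = 0.1818 + (0.3007)(0.9270)(0.7025) = 0.37758.
Central angle c = 2·arcsin(√a) = 1.32344 rad.
Distance = R·c = 6378.14 × 1.3234 ≈ 8441 km.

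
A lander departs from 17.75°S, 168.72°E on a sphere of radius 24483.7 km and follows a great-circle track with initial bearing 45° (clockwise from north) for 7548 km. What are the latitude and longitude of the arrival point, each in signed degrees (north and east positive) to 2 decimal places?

Angular distance δ = d/R = 7548/24483.7 = 0.30829 rad; initial bearing θ = 0.7854 rad.
sin φ₂ = sin φ₁ cos δ + cos φ₁ sin δ cos θ = (-0.3049)(0.9529) + (0.9524)(0.3034)(0.7071) = -0.0862, so φ₂ = -4.94°.
Δλ = atan2(sin θ sin δ cos φ₁, cos δ − sin φ₁ sin φ₂) = atan2(0.2043, 0.9266) = 12.436°.
λ₂ = 168.720° + 12.436° = 181.16° → -178.84° after wrapping to (−180°, 180°].

-4.94°, -178.84°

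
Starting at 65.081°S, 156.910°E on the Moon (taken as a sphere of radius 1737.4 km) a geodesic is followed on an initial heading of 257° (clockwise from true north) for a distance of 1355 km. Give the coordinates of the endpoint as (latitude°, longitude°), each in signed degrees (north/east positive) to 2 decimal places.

Angular distance δ = d/R = 1355/1737.4 = 0.77990 rad; initial bearing θ = 4.4855 rad.
sin φ₂ = sin φ₁ cos δ + cos φ₁ sin δ cos θ = (-0.9069)(0.7110) + (0.4213)(0.7032)(-0.2250) = -0.7114, so φ₂ = -45.35°.
Δλ = atan2(sin θ sin δ cos φ₁, cos δ − sin φ₁ sin φ₂) = atan2(-0.2887, 0.0658) = -77.166°.
λ₂ = 156.910° − 77.166° = 79.74°.

-45.35°, 79.74°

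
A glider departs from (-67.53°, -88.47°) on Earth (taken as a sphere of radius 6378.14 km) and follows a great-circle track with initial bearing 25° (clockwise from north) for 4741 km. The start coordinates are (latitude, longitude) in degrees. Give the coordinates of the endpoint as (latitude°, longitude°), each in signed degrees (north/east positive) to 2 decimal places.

-26.48°, -69.84°

Angular distance δ = d/R = 4741/6378.14 = 0.74332 rad; initial bearing θ = 0.4363 rad.
sin φ₂ = sin φ₁ cos δ + cos φ₁ sin δ cos θ = (-0.9241)(0.7362) + (0.3822)(0.6767)(0.9063) = -0.4459, so φ₂ = -26.48°.
Δλ = atan2(sin θ sin δ cos φ₁, cos δ − sin φ₁ sin φ₂) = atan2(0.1093, 0.3242) = 18.634°.
λ₂ = -88.470° + 18.634° = -69.84°.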